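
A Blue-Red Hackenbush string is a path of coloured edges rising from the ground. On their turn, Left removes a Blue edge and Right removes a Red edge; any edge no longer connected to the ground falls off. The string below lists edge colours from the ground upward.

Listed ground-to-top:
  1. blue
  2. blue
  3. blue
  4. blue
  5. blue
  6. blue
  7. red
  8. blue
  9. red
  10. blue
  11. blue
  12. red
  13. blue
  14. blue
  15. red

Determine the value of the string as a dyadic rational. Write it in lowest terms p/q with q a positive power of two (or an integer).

v(b) = { 0 |  } -> 1
v(bb) = { 0, 1 |  } -> 2
v(bbb) = { 0, 1, 2 |  } -> 3
v(bbbb) = { 0, 1, 2, 3 |  } -> 4
v(bbbbb) = { 0, 1, 2, 3, 4 |  } -> 5
v(bbbbbb) = { 0, 1, 2, 3, 4, 5 |  } -> 6
v(bbbbbbr) = { 0, 1, 2, 3, 4, 5 | 6 } -> 11/2
v(bbbbbbrb) = { 0, 1, 2, 3, 4, 5, 11/2 | 6 } -> 23/4
v(bbbbbbrbr) = { 0, 1, 2, 3, 4, 5, 11/2 | 23/4, 6 } -> 45/8
v(bbbbbbrbrb) = { 0, 1, 2, 3, 4, 5, 11/2, 45/8 | 23/4, 6 } -> 91/16
v(bbbbbbrbrbb) = { 0, 1, 2, 3, 4, 5, 11/2, 45/8, 91/16 | 23/4, 6 } -> 183/32
v(bbbbbbrbrbbr) = { 0, 1, 2, 3, 4, 5, 11/2, 45/8, 91/16 | 183/32, 23/4, 6 } -> 365/64
v(bbbbbbrbrbbrb) = { 0, 1, 2, 3, 4, 5, 11/2, 45/8, 91/16, 365/64 | 183/32, 23/4, 6 } -> 731/128
v(bbbbbbrbrbbrbb) = { 0, 1, 2, 3, 4, 5, 11/2, 45/8, 91/16, 365/64, 731/128 | 183/32, 23/4, 6 } -> 1463/256
v(bbbbbbrbrbbrbbr) = { 0, 1, 2, 3, 4, 5, 11/2, 45/8, 91/16, 365/64, 731/128 | 1463/256, 183/32, 23/4, 6 } -> 2925/512

2925/512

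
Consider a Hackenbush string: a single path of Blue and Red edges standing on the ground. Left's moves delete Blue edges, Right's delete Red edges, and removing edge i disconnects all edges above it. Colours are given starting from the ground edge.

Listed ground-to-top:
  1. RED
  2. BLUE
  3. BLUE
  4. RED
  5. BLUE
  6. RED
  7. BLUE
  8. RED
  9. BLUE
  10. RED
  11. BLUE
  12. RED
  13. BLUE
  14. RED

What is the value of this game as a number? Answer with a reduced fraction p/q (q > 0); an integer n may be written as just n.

-2731/8192

1 of 14 · R · max L −∞ · min R 0 => -1
2 of 14 · RB · max L -1 · min R 0 => -1/2
3 of 14 · RBB · max L -1/2 · min R 0 => -1/4
4 of 14 · RBBR · max L -1/2 · min R -1/4 => -3/8
5 of 14 · RBBRB · max L -3/8 · min R -1/4 => -5/16
6 of 14 · RBBRBR · max L -3/8 · min R -5/16 => -11/32
7 of 14 · RBBRBRB · max L -11/32 · min R -5/16 => -21/64
8 of 14 · RBBRBRBR · max L -11/32 · min R -21/64 => -43/128
9 of 14 · RBBRBRBRB · max L -43/128 · min R -21/64 => -85/256
10 of 14 · RBBRBRBRBR · max L -43/128 · min R -85/256 => -171/512
11 of 14 · RBBRBRBRBRB · max L -171/512 · min R -85/256 => -341/1024
12 of 14 · RBBRBRBRBRBR · max L -171/512 · min R -341/1024 => -683/2048
13 of 14 · RBBRBRBRBRBRB · max L -683/2048 · min R -341/1024 => -1365/4096
14 of 14 · RBBRBRBRBRBRBR · max L -683/2048 · min R -1365/4096 => -2731/8192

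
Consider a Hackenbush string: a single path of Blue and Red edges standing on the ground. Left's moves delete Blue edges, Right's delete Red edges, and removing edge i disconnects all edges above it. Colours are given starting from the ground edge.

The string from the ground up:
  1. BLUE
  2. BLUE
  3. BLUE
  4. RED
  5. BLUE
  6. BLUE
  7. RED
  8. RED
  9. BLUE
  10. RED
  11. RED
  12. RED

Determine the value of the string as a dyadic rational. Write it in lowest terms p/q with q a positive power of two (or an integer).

1425/512

Recurse on prefixes of the 12-edge string BLUE BLUE BLUE RED BLUE BLUE RED RED BLUE RED RED RED:
value(B) = { 0 |  } so 1
value(BB) = { 0 1 |  } so 2
value(BBB) = { 0 1 2 |  } so 3
value(BBBR) = { 0 1 2 | 3 } so 5/2
value(BBBRB) = { 0 1 2 5/2 | 3 } so 11/4
value(BBBRBB) = { 0 1 2 5/2 11/4 | 3 } so 23/8
value(BBBRBBR) = { 0 1 2 5/2 11/4 | 23/8 3 } so 45/16
value(BBBRBBRR) = { 0 1 2 5/2 11/4 | 45/16 23/8 3 } so 89/32
value(BBBRBBRRB) = { 0 1 2 5/2 11/4 89/32 | 45/16 23/8 3 } so 179/64
value(BBBRBBRRBR) = { 0 1 2 5/2 11/4 89/32 | 179/64 45/16 23/8 3 } so 357/128
value(BBBRBBRRBRR) = { 0 1 2 5/2 11/4 89/32 | 357/128 179/64 45/16 23/8 3 } so 713/256
value(BBBRBBRRBRRR) = { 0 1 2 5/2 11/4 89/32 | 713/256 357/128 179/64 45/16 23/8 3 } so 1425/512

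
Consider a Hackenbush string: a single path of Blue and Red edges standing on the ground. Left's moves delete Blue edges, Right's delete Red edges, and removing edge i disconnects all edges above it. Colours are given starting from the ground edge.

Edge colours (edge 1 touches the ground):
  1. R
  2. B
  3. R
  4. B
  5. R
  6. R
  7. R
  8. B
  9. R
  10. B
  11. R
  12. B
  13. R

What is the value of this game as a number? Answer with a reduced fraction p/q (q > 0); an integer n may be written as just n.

1 of 13 · R · max L −∞ · min R 0 gives -1
2 of 13 · RB · max L -1 · min R 0 gives -1/2
3 of 13 · RBR · max L -1 · min R -1/2 gives -3/4
4 of 13 · RBRB · max L -3/4 · min R -1/2 gives -5/8
5 of 13 · RBRBR · max L -3/4 · min R -5/8 gives -11/16
6 of 13 · RBRBRR · max L -3/4 · min R -11/16 gives -23/32
7 of 13 · RBRBRRR · max L -3/4 · min R -23/32 gives -47/64
8 of 13 · RBRBRRRB · max L -47/64 · min R -23/32 gives -93/128
9 of 13 · RBRBRRRBR · max L -47/64 · min R -93/128 gives -187/256
10 of 13 · RBRBRRRBRB · max L -187/256 · min R -93/128 gives -373/512
11 of 13 · RBRBRRRBRBR · max L -187/256 · min R -373/512 gives -747/1024
12 of 13 · RBRBRRRBRBRB · max L -747/1024 · min R -373/512 gives -1493/2048
13 of 13 · RBRBRRRBRBRBR · max L -747/1024 · min R -1493/2048 gives -2987/4096

-2987/4096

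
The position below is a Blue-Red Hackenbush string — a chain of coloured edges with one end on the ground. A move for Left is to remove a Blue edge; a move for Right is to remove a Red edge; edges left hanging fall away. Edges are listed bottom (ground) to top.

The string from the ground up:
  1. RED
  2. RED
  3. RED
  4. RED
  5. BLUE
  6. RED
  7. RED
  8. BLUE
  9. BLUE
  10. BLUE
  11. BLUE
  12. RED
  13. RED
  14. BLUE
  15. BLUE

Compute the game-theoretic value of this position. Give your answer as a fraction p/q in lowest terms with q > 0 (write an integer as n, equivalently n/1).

step 1: add RED to get R; options L={ ∅ } R={ 0 } => -1
step 2: add RED to get RR; options L={ ∅ } R={ -1, 0 } => -2
step 3: add RED to get RRR; options L={ ∅ } R={ -2, -1, 0 } => -3
step 4: add RED to get RRRR; options L={ ∅ } R={ -3, -2, -1, 0 } => -4
step 5: add BLUE to get RRRRB; options L={ -4 } R={ -3, -2, -1, 0 } => -7/2
step 6: add RED to get RRRRBR; options L={ -4 } R={ -7/2, -3, -2, -1, 0 } => -15/4
step 7: add RED to get RRRRBRR; options L={ -4 } R={ -15/4, -7/2, -3, -2, -1, 0 } => -31/8
step 8: add BLUE to get RRRRBRRB; options L={ -4, -31/8 } R={ -15/4, -7/2, -3, -2, -1, 0 } => -61/16
step 9: add BLUE to get RRRRBRRBB; options L={ -4, -31/8, -61/16 } R={ -15/4, -7/2, -3, -2, -1, 0 } => -121/32
step 10: add BLUE to get RRRRBRRBBB; options L={ -4, -31/8, -61/16, -121/32 } R={ -15/4, -7/2, -3, -2, -1, 0 } => -241/64
step 11: add BLUE to get RRRRBRRBBBB; options L={ -4, -31/8, -61/16, -121/32, -241/64 } R={ -15/4, -7/2, -3, -2, -1, 0 } => -481/128
step 12: add RED to get RRRRBRRBBBBR; options L={ -4, -31/8, -61/16, -121/32, -241/64 } R={ -481/128, -15/4, -7/2, -3, -2, -1, 0 } => -963/256
step 13: add RED to get RRRRBRRBBBBRR; options L={ -4, -31/8, -61/16, -121/32, -241/64 } R={ -963/256, -481/128, -15/4, -7/2, -3, -2, -1, 0 } => -1927/512
step 14: add BLUE to get RRRRBRRBBBBRRB; options L={ -4, -31/8, -61/16, -121/32, -241/64, -1927/512 } R={ -963/256, -481/128, -15/4, -7/2, -3, -2, -1, 0 } => -3853/1024
step 15: add BLUE to get RRRRBRRBBBBRRBB; options L={ -4, -31/8, -61/16, -121/32, -241/64, -1927/512, -3853/1024 } R={ -963/256, -481/128, -15/4, -7/2, -3, -2, -1, 0 } => -7705/2048

-7705/2048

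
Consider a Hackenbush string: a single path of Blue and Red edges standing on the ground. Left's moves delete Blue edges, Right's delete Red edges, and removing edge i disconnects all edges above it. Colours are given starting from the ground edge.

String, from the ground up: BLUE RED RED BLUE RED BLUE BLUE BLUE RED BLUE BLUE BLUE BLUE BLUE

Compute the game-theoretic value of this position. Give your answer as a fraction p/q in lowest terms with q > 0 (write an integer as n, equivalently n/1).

step 1: add BLUE to get B; options L={ 0 } R={ · } so 1
step 2: add RED to get BR; options L={ 0 } R={ 1 } so 1/2
step 3: add RED to get BRR; options L={ 0 } R={ 1/2, 1 } so 1/4
step 4: add BLUE to get BRRB; options L={ 0, 1/4 } R={ 1/2, 1 } so 3/8
step 5: add RED to get BRRBR; options L={ 0, 1/4 } R={ 3/8, 1/2, 1 } so 5/16
step 6: add BLUE to get BRRBRB; options L={ 0, 1/4, 5/16 } R={ 3/8, 1/2, 1 } so 11/32
step 7: add BLUE to get BRRBRBB; options L={ 0, 1/4, 5/16, 11/32 } R={ 3/8, 1/2, 1 } so 23/64
step 8: add BLUE to get BRRBRBBB; options L={ 0, 1/4, 5/16, 11/32, 23/64 } R={ 3/8, 1/2, 1 } so 47/128
step 9: add RED to get BRRBRBBBR; options L={ 0, 1/4, 5/16, 11/32, 23/64 } R={ 47/128, 3/8, 1/2, 1 } so 93/256
step 10: add BLUE to get BRRBRBBBRB; options L={ 0, 1/4, 5/16, 11/32, 23/64, 93/256 } R={ 47/128, 3/8, 1/2, 1 } so 187/512
step 11: add BLUE to get BRRBRBBBRBB; options L={ 0, 1/4, 5/16, 11/32, 23/64, 93/256, 187/512 } R={ 47/128, 3/8, 1/2, 1 } so 375/1024
step 12: add BLUE to get BRRBRBBBRBBB; options L={ 0, 1/4, 5/16, 11/32, 23/64, 93/256, 187/512, 375/1024 } R={ 47/128, 3/8, 1/2, 1 } so 751/2048
step 13: add BLUE to get BRRBRBBBRBBBB; options L={ 0, 1/4, 5/16, 11/32, 23/64, 93/256, 187/512, 375/1024, 751/2048 } R={ 47/128, 3/8, 1/2, 1 } so 1503/4096
step 14: add BLUE to get BRRBRBBBRBBBBB; options L={ 0, 1/4, 5/16, 11/32, 23/64, 93/256, 187/512, 375/1024, 751/2048, 1503/4096 } R={ 47/128, 3/8, 1/2, 1 } so 3007/8192

3007/8192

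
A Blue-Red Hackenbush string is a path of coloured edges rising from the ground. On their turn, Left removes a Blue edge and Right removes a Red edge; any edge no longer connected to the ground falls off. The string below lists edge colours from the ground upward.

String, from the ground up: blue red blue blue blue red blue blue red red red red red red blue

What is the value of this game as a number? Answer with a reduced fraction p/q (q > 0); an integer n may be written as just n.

15107/16384

G_1 [b]  L=[0]  R=[(no moves)]  gives 1
G_2 [br]  L=[0]  R=[1]  gives 1/2
G_3 [brb]  L=[0,1/2]  R=[1]  gives 3/4
G_4 [brbb]  L=[0,1/2,3/4]  R=[1]  gives 7/8
G_5 [brbbb]  L=[0,1/2,3/4,7/8]  R=[1]  gives 15/16
G_6 [brbbbr]  L=[0,1/2,3/4,7/8]  R=[15/16,1]  gives 29/32
G_7 [brbbbrb]  L=[0,1/2,3/4,7/8,29/32]  R=[15/16,1]  gives 59/64
G_8 [brbbbrbb]  L=[0,1/2,3/4,7/8,29/32,59/64]  R=[15/16,1]  gives 119/128
G_9 [brbbbrbbr]  L=[0,1/2,3/4,7/8,29/32,59/64]  R=[119/128,15/16,1]  gives 237/256
G_10 [brbbbrbbrr]  L=[0,1/2,3/4,7/8,29/32,59/64]  R=[237/256,119/128,15/16,1]  gives 473/512
G_11 [brbbbrbbrrr]  L=[0,1/2,3/4,7/8,29/32,59/64]  R=[473/512,237/256,119/128,15/16,1]  gives 945/1024
G_12 [brbbbrbbrrrr]  L=[0,1/2,3/4,7/8,29/32,59/64]  R=[945/1024,473/512,237/256,119/128,15/16,1]  gives 1889/2048
G_13 [brbbbrbbrrrrr]  L=[0,1/2,3/4,7/8,29/32,59/64]  R=[1889/2048,945/1024,473/512,237/256,119/128,15/16,1]  gives 3777/4096
G_14 [brbbbrbbrrrrrr]  L=[0,1/2,3/4,7/8,29/32,59/64]  R=[3777/4096,1889/2048,945/1024,473/512,237/256,119/128,15/16,1]  gives 7553/8192
G_15 [brbbbrbbrrrrrrb]  L=[0,1/2,3/4,7/8,29/32,59/64,7553/8192]  R=[3777/4096,1889/2048,945/1024,473/512,237/256,119/128,15/16,1]  gives 15107/16384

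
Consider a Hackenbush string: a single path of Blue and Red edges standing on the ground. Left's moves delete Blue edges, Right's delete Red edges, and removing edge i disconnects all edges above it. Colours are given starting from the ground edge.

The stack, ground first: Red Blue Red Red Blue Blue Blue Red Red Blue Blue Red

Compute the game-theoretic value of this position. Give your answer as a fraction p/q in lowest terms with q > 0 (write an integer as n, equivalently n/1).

Recurse on prefixes of the 12-edge string Red Blue Red Red Blue Blue Blue Red Red Blue Blue Red:
1 of 12 · R · max L −∞ · min R 0 → -1
2 of 12 · RB · max L -1 · min R 0 → -1/2
3 of 12 · RBR · max L -1 · min R -1/2 → -3/4
4 of 12 · RBRR · max L -1 · min R -3/4 → -7/8
5 of 12 · RBRRB · max L -7/8 · min R -3/4 → -13/16
6 of 12 · RBRRBB · max L -13/16 · min R -3/4 → -25/32
7 of 12 · RBRRBBB · max L -25/32 · min R -3/4 → -49/64
8 of 12 · RBRRBBBR · max L -25/32 · min R -49/64 → -99/128
9 of 12 · RBRRBBBRR · max L -25/32 · min R -99/128 → -199/256
10 of 12 · RBRRBBBRRB · max L -199/256 · min R -99/128 → -397/512
11 of 12 · RBRRBBBRRBB · max L -397/512 · min R -99/128 → -793/1024
12 of 12 · RBRRBBBRRBBR · max L -397/512 · min R -793/1024 → -1587/2048

-1587/2048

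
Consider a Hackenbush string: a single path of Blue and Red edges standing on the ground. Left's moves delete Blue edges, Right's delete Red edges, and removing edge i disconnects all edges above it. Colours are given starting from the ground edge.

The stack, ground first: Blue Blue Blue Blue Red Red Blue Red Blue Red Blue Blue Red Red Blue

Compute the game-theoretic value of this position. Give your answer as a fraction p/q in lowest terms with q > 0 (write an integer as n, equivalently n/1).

1 of 15 · B · max L 0 · min R +∞ gives 1
2 of 15 · BB · max L 1 · min R +∞ gives 2
3 of 15 · BBB · max L 2 · min R +∞ gives 3
4 of 15 · BBBB · max L 3 · min R +∞ gives 4
5 of 15 · BBBBR · max L 3 · min R 4 gives 7/2
6 of 15 · BBBBRR · max L 3 · min R 7/2 gives 13/4
7 of 15 · BBBBRRB · max L 13/4 · min R 7/2 gives 27/8
8 of 15 · BBBBRRBR · max L 13/4 · min R 27/8 gives 53/16
9 of 15 · BBBBRRBRB · max L 53/16 · min R 27/8 gives 107/32
10 of 15 · BBBBRRBRBR · max L 53/16 · min R 107/32 gives 213/64
11 of 15 · BBBBRRBRBRB · max L 213/64 · min R 107/32 gives 427/128
12 of 15 · BBBBRRBRBRBB · max L 427/128 · min R 107/32 gives 855/256
13 of 15 · BBBBRRBRBRBBR · max L 427/128 · min R 855/256 gives 1709/512
14 of 15 · BBBBRRBRBRBBRR · max L 427/128 · min R 1709/512 gives 3417/1024
15 of 15 · BBBBRRBRBRBBRRB · max L 3417/1024 · min R 1709/512 gives 6835/2048

6835/2048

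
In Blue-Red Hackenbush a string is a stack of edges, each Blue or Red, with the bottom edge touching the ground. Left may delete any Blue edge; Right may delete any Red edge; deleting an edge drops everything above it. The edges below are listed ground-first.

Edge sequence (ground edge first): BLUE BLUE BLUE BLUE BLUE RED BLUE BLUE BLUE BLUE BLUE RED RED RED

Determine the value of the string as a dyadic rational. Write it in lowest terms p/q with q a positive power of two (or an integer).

2545/512

1 of 14 · B · max L 0 · min R +∞ = 1
2 of 14 · BB · max L 1 · min R +∞ = 2
3 of 14 · BBB · max L 2 · min R +∞ = 3
4 of 14 · BBBB · max L 3 · min R +∞ = 4
5 of 14 · BBBBB · max L 4 · min R +∞ = 5
6 of 14 · BBBBBR · max L 4 · min R 5 = 9/2
7 of 14 · BBBBBRB · max L 9/2 · min R 5 = 19/4
8 of 14 · BBBBBRBB · max L 19/4 · min R 5 = 39/8
9 of 14 · BBBBBRBBB · max L 39/8 · min R 5 = 79/16
10 of 14 · BBBBBRBBBB · max L 79/16 · min R 5 = 159/32
11 of 14 · BBBBBRBBBBB · max L 159/32 · min R 5 = 319/64
12 of 14 · BBBBBRBBBBBR · max L 159/32 · min R 319/64 = 637/128
13 of 14 · BBBBBRBBBBBRR · max L 159/32 · min R 637/128 = 1273/256
14 of 14 · BBBBBRBBBBBRRR · max L 159/32 · min R 1273/256 = 2545/512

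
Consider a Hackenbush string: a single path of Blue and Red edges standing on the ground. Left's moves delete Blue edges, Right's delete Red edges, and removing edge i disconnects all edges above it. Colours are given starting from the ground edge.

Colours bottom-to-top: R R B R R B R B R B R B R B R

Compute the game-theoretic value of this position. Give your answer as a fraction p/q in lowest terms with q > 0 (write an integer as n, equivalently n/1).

-15019/8192

value(R) = { ∅ | 0 } so -1
value(RR) = { ∅ | -1; 0 } so -2
value(RRB) = { -2 | -1; 0 } so -3/2
value(RRBR) = { -2 | -3/2; -1; 0 } so -7/4
value(RRBRR) = { -2 | -7/4; -3/2; -1; 0 } so -15/8
value(RRBRRB) = { -2; -15/8 | -7/4; -3/2; -1; 0 } so -29/16
value(RRBRRBR) = { -2; -15/8 | -29/16; -7/4; -3/2; -1; 0 } so -59/32
value(RRBRRBRB) = { -2; -15/8; -59/32 | -29/16; -7/4; -3/2; -1; 0 } so -117/64
value(RRBRRBRBR) = { -2; -15/8; -59/32 | -117/64; -29/16; -7/4; -3/2; -1; 0 } so -235/128
value(RRBRRBRBRB) = { -2; -15/8; -59/32; -235/128 | -117/64; -29/16; -7/4; -3/2; -1; 0 } so -469/256
value(RRBRRBRBRBR) = { -2; -15/8; -59/32; -235/128 | -469/256; -117/64; -29/16; -7/4; -3/2; -1; 0 } so -939/512
value(RRBRRBRBRBRB) = { -2; -15/8; -59/32; -235/128; -939/512 | -469/256; -117/64; -29/16; -7/4; -3/2; -1; 0 } so -1877/1024
value(RRBRRBRBRBRBR) = { -2; -15/8; -59/32; -235/128; -939/512 | -1877/1024; -469/256; -117/64; -29/16; -7/4; -3/2; -1; 0 } so -3755/2048
value(RRBRRBRBRBRBRB) = { -2; -15/8; -59/32; -235/128; -939/512; -3755/2048 | -1877/1024; -469/256; -117/64; -29/16; -7/4; -3/2; -1; 0 } so -7509/4096
value(RRBRRBRBRBRBRBR) = { -2; -15/8; -59/32; -235/128; -939/512; -3755/2048 | -7509/4096; -1877/1024; -469/256; -117/64; -29/16; -7/4; -3/2; -1; 0 } so -15019/8192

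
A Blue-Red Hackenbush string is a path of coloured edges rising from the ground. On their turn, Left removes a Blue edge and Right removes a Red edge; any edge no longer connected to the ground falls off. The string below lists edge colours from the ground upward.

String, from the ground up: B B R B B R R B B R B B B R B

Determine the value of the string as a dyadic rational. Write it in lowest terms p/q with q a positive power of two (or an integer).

edge 1 of 15 (B): { 0 | — } so 1
edge 2 of 15 (B): { 0, 1 | — } so 2
edge 3 of 15 (R): { 0, 1 | 2 } so 3/2
edge 4 of 15 (B): { 0, 1, 3/2 | 2 } so 7/4
edge 5 of 15 (B): { 0, 1, 3/2, 7/4 | 2 } so 15/8
edge 6 of 15 (R): { 0, 1, 3/2, 7/4 | 15/8, 2 } so 29/16
edge 7 of 15 (R): { 0, 1, 3/2, 7/4 | 29/16, 15/8, 2 } so 57/32
edge 8 of 15 (B): { 0, 1, 3/2, 7/4, 57/32 | 29/16, 15/8, 2 } so 115/64
edge 9 of 15 (B): { 0, 1, 3/2, 7/4, 57/32, 115/64 | 29/16, 15/8, 2 } so 231/128
edge 10 of 15 (R): { 0, 1, 3/2, 7/4, 57/32, 115/64 | 231/128, 29/16, 15/8, 2 } so 461/256
edge 11 of 15 (B): { 0, 1, 3/2, 7/4, 57/32, 115/64, 461/256 | 231/128, 29/16, 15/8, 2 } so 923/512
edge 12 of 15 (B): { 0, 1, 3/2, 7/4, 57/32, 115/64, 461/256, 923/512 | 231/128, 29/16, 15/8, 2 } so 1847/1024
edge 13 of 15 (B): { 0, 1, 3/2, 7/4, 57/32, 115/64, 461/256, 923/512, 1847/1024 | 231/128, 29/16, 15/8, 2 } so 3695/2048
edge 14 of 15 (R): { 0, 1, 3/2, 7/4, 57/32, 115/64, 461/256, 923/512, 1847/1024 | 3695/2048, 231/128, 29/16, 15/8, 2 } so 7389/4096
edge 15 of 15 (B): { 0, 1, 3/2, 7/4, 57/32, 115/64, 461/256, 923/512, 1847/1024, 7389/4096 | 3695/2048, 231/128, 29/16, 15/8, 2 } so 14779/8192

14779/8192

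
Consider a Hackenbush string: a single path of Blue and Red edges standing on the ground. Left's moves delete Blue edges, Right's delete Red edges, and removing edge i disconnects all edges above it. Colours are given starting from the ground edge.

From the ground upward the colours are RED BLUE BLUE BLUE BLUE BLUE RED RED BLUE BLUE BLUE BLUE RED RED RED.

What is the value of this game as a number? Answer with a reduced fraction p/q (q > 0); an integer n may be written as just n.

Build value(s[:k]) for k = 1..15, string s = RED BLUE BLUE BLUE BLUE BLUE RED RED BLUE BLUE BLUE BLUE RED RED RED.
value_1 [R]  L=[·]  R=[0]  — -1
value_2 [RB]  L=[-1]  R=[0]  — -1/2
value_3 [RBB]  L=[-1,-1/2]  R=[0]  — -1/4
value_4 [RBBB]  L=[-1,-1/2,-1/4]  R=[0]  — -1/8
value_5 [RBBBB]  L=[-1,-1/2,-1/4,-1/8]  R=[0]  — -1/16
value_6 [RBBBBB]  L=[-1,-1/2,-1/4,-1/8,-1/16]  R=[0]  — -1/32
value_7 [RBBBBBR]  L=[-1,-1/2,-1/4,-1/8,-1/16]  R=[-1/32,0]  — -3/64
value_8 [RBBBBBRR]  L=[-1,-1/2,-1/4,-1/8,-1/16]  R=[-3/64,-1/32,0]  — -7/128
value_9 [RBBBBBRRB]  L=[-1,-1/2,-1/4,-1/8,-1/16,-7/128]  R=[-3/64,-1/32,0]  — -13/256
value_10 [RBBBBBRRBB]  L=[-1,-1/2,-1/4,-1/8,-1/16,-7/128,-13/256]  R=[-3/64,-1/32,0]  — -25/512
value_11 [RBBBBBRRBBB]  L=[-1,-1/2,-1/4,-1/8,-1/16,-7/128,-13/256,-25/512]  R=[-3/64,-1/32,0]  — -49/1024
value_12 [RBBBBBRRBBBB]  L=[-1,-1/2,-1/4,-1/8,-1/16,-7/128,-13/256,-25/512,-49/1024]  R=[-3/64,-1/32,0]  — -97/2048
value_13 [RBBBBBRRBBBBR]  L=[-1,-1/2,-1/4,-1/8,-1/16,-7/128,-13/256,-25/512,-49/1024]  R=[-97/2048,-3/64,-1/32,0]  — -195/4096
value_14 [RBBBBBRRBBBBRR]  L=[-1,-1/2,-1/4,-1/8,-1/16,-7/128,-13/256,-25/512,-49/1024]  R=[-195/4096,-97/2048,-3/64,-1/32,0]  — -391/8192
value_15 [RBBBBBRRBBBBRRR]  L=[-1,-1/2,-1/4,-1/8,-1/16,-7/128,-13/256,-25/512,-49/1024]  R=[-391/8192,-195/4096,-97/2048,-3/64,-1/32,0]  — -783/16384

-783/16384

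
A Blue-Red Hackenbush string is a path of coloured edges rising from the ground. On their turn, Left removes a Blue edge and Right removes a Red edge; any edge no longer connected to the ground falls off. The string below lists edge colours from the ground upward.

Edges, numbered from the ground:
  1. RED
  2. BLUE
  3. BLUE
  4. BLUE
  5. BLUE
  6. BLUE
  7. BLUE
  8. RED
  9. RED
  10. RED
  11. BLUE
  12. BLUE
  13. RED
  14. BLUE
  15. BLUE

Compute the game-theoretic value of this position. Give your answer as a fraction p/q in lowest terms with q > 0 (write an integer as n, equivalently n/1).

-457/16384

v_1 [R]  L=[∅]  R=[0]  so -1
v_2 [RB]  L=[-1]  R=[0]  so -1/2
v_3 [RBB]  L=[-1, -1/2]  R=[0]  so -1/4
v_4 [RBBB]  L=[-1, -1/2, -1/4]  R=[0]  so -1/8
v_5 [RBBBB]  L=[-1, -1/2, -1/4, -1/8]  R=[0]  so -1/16
v_6 [RBBBBB]  L=[-1, -1/2, -1/4, -1/8, -1/16]  R=[0]  so -1/32
v_7 [RBBBBBB]  L=[-1, -1/2, -1/4, -1/8, -1/16, -1/32]  R=[0]  so -1/64
v_8 [RBBBBBBR]  L=[-1, -1/2, -1/4, -1/8, -1/16, -1/32]  R=[-1/64, 0]  so -3/128
v_9 [RBBBBBBRR]  L=[-1, -1/2, -1/4, -1/8, -1/16, -1/32]  R=[-3/128, -1/64, 0]  so -7/256
v_10 [RBBBBBBRRR]  L=[-1, -1/2, -1/4, -1/8, -1/16, -1/32]  R=[-7/256, -3/128, -1/64, 0]  so -15/512
v_11 [RBBBBBBRRRB]  L=[-1, -1/2, -1/4, -1/8, -1/16, -1/32, -15/512]  R=[-7/256, -3/128, -1/64, 0]  so -29/1024
v_12 [RBBBBBBRRRBB]  L=[-1, -1/2, -1/4, -1/8, -1/16, -1/32, -15/512, -29/1024]  R=[-7/256, -3/128, -1/64, 0]  so -57/2048
v_13 [RBBBBBBRRRBBR]  L=[-1, -1/2, -1/4, -1/8, -1/16, -1/32, -15/512, -29/1024]  R=[-57/2048, -7/256, -3/128, -1/64, 0]  so -115/4096
v_14 [RBBBBBBRRRBBRB]  L=[-1, -1/2, -1/4, -1/8, -1/16, -1/32, -15/512, -29/1024, -115/4096]  R=[-57/2048, -7/256, -3/128, -1/64, 0]  so -229/8192
v_15 [RBBBBBBRRRBBRBB]  L=[-1, -1/2, -1/4, -1/8, -1/16, -1/32, -15/512, -29/1024, -115/4096, -229/8192]  R=[-57/2048, -7/256, -3/128, -1/64, 0]  so -457/16384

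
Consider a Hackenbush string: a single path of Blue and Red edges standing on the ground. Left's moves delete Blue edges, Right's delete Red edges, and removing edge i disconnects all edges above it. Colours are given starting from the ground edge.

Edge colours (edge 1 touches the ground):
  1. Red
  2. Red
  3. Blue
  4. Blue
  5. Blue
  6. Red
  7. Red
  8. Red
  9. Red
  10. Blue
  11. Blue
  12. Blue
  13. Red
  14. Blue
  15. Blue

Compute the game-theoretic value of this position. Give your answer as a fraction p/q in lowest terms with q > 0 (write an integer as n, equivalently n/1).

Recurse on prefixes of the 15-edge string Red Red Blue Blue Blue Red Red Red Red Blue Blue Blue Red Blue Blue:
edge 1 of 15 (Red): { · | 0 } so -1
edge 2 of 15 (Red): { · | -1, 0 } so -2
edge 3 of 15 (Blue): { -2 | -1, 0 } so -3/2
edge 4 of 15 (Blue): { -2, -3/2 | -1, 0 } so -5/4
edge 5 of 15 (Blue): { -2, -3/2, -5/4 | -1, 0 } so -9/8
edge 6 of 15 (Red): { -2, -3/2, -5/4 | -9/8, -1, 0 } so -19/16
edge 7 of 15 (Red): { -2, -3/2, -5/4 | -19/16, -9/8, -1, 0 } so -39/32
edge 8 of 15 (Red): { -2, -3/2, -5/4 | -39/32, -19/16, -9/8, -1, 0 } so -79/64
edge 9 of 15 (Red): { -2, -3/2, -5/4 | -79/64, -39/32, -19/16, -9/8, -1, 0 } so -159/128
edge 10 of 15 (Blue): { -2, -3/2, -5/4, -159/128 | -79/64, -39/32, -19/16, -9/8, -1, 0 } so -317/256
edge 11 of 15 (Blue): { -2, -3/2, -5/4, -159/128, -317/256 | -79/64, -39/32, -19/16, -9/8, -1, 0 } so -633/512
edge 12 of 15 (Blue): { -2, -3/2, -5/4, -159/128, -317/256, -633/512 | -79/64, -39/32, -19/16, -9/8, -1, 0 } so -1265/1024
edge 13 of 15 (Red): { -2, -3/2, -5/4, -159/128, -317/256, -633/512 | -1265/1024, -79/64, -39/32, -19/16, -9/8, -1, 0 } so -2531/2048
edge 14 of 15 (Blue): { -2, -3/2, -5/4, -159/128, -317/256, -633/512, -2531/2048 | -1265/1024, -79/64, -39/32, -19/16, -9/8, -1, 0 } so -5061/4096
edge 15 of 15 (Blue): { -2, -3/2, -5/4, -159/128, -317/256, -633/512, -2531/2048, -5061/4096 | -1265/1024, -79/64, -39/32, -19/16, -9/8, -1, 0 } so -10121/8192

-10121/8192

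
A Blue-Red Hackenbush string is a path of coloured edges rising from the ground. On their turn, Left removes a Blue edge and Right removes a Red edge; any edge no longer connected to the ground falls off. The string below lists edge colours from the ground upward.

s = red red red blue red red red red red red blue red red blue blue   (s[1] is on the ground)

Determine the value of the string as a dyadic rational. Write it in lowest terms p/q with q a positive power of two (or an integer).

Recurse on prefixes of the 15-edge string red red red blue red red red red red red blue red red blue blue:
1 of 15 · r · max L −∞ · min R 0 — -1
2 of 15 · rr · max L −∞ · min R -1 — -2
3 of 15 · rrr · max L −∞ · min R -2 — -3
4 of 15 · rrrb · max L -3 · min R -2 — -5/2
5 of 15 · rrrbr · max L -3 · min R -5/2 — -11/4
6 of 15 · rrrbrr · max L -3 · min R -11/4 — -23/8
7 of 15 · rrrbrrr · max L -3 · min R -23/8 — -47/16
8 of 15 · rrrbrrrr · max L -3 · min R -47/16 — -95/32
9 of 15 · rrrbrrrrr · max L -3 · min R -95/32 — -191/64
10 of 15 · rrrbrrrrrr · max L -3 · min R -191/64 — -383/128
11 of 15 · rrrbrrrrrrb · max L -383/128 · min R -191/64 — -765/256
12 of 15 · rrrbrrrrrrbr · max L -383/128 · min R -765/256 — -1531/512
13 of 15 · rrrbrrrrrrbrr · max L -383/128 · min R -1531/512 — -3063/1024
14 of 15 · rrrbrrrrrrbrrb · max L -3063/1024 · min R -1531/512 — -6125/2048
15 of 15 · rrrbrrrrrrbrrbb · max L -6125/2048 · min R -1531/512 — -12249/4096

-12249/4096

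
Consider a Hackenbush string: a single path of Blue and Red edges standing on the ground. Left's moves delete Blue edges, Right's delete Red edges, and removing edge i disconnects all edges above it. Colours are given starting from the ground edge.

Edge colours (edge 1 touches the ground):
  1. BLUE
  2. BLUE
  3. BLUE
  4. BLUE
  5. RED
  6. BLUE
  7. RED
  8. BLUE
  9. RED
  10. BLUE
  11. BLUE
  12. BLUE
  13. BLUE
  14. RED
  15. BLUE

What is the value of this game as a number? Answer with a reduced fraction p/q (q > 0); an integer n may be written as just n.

Build v(s[:k]) for k = 1..15, string s = BLUE BLUE BLUE BLUE RED BLUE RED BLUE RED BLUE BLUE BLUE BLUE RED BLUE.
B: Left { 0 }, Right {  } so simplest 1
BB: Left { 0 1 }, Right {  } so simplest 2
BBB: Left { 0 1 2 }, Right {  } so simplest 3
BBBB: Left { 0 1 2 3 }, Right {  } so simplest 4
BBBBR: Left { 0 1 2 3 }, Right { 4 } so simplest 7/2
BBBBRB: Left { 0 1 2 3 7/2 }, Right { 4 } so simplest 15/4
BBBBRBR: Left { 0 1 2 3 7/2 }, Right { 15/4 4 } so simplest 29/8
BBBBRBRB: Left { 0 1 2 3 7/2 29/8 }, Right { 15/4 4 } so simplest 59/16
BBBBRBRBR: Left { 0 1 2 3 7/2 29/8 }, Right { 59/16 15/4 4 } so simplest 117/32
BBBBRBRBRB: Left { 0 1 2 3 7/2 29/8 117/32 }, Right { 59/16 15/4 4 } so simplest 235/64
BBBBRBRBRBB: Left { 0 1 2 3 7/2 29/8 117/32 235/64 }, Right { 59/16 15/4 4 } so simplest 471/128
BBBBRBRBRBBB: Left { 0 1 2 3 7/2 29/8 117/32 235/64 471/128 }, Right { 59/16 15/4 4 } so simplest 943/256
BBBBRBRBRBBBB: Left { 0 1 2 3 7/2 29/8 117/32 235/64 471/128 943/256 }, Right { 59/16 15/4 4 } so simplest 1887/512
BBBBRBRBRBBBBR: Left { 0 1 2 3 7/2 29/8 117/32 235/64 471/128 943/256 }, Right { 1887/512 59/16 15/4 4 } so simplest 3773/1024
BBBBRBRBRBBBBRB: Left { 0 1 2 3 7/2 29/8 117/32 235/64 471/128 943/256 3773/1024 }, Right { 1887/512 59/16 15/4 4 } so simplest 7547/2048

7547/2048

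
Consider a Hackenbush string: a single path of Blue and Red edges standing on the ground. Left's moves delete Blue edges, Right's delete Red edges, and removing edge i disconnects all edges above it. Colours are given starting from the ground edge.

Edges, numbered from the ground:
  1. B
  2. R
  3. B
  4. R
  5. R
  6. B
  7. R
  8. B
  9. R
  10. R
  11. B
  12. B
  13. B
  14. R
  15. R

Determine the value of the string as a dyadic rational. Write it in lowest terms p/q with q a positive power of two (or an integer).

1 of 15 · B · max L 0 · min R +∞ => 1
2 of 15 · BR · max L 0 · min R 1 => 1/2
3 of 15 · BRB · max L 1/2 · min R 1 => 3/4
4 of 15 · BRBR · max L 1/2 · min R 3/4 => 5/8
5 of 15 · BRBRR · max L 1/2 · min R 5/8 => 9/16
6 of 15 · BRBRRB · max L 9/16 · min R 5/8 => 19/32
7 of 15 · BRBRRBR · max L 9/16 · min R 19/32 => 37/64
8 of 15 · BRBRRBRB · max L 37/64 · min R 19/32 => 75/128
9 of 15 · BRBRRBRBR · max L 37/64 · min R 75/128 => 149/256
10 of 15 · BRBRRBRBRR · max L 37/64 · min R 149/256 => 297/512
11 of 15 · BRBRRBRBRRB · max L 297/512 · min R 149/256 => 595/1024
12 of 15 · BRBRRBRBRRBB · max L 595/1024 · min R 149/256 => 1191/2048
13 of 15 · BRBRRBRBRRBBB · max L 1191/2048 · min R 149/256 => 2383/4096
14 of 15 · BRBRRBRBRRBBBR · max L 1191/2048 · min R 2383/4096 => 4765/8192
15 of 15 · BRBRRBRBRRBBBRR · max L 1191/2048 · min R 4765/8192 => 9529/16384

9529/16384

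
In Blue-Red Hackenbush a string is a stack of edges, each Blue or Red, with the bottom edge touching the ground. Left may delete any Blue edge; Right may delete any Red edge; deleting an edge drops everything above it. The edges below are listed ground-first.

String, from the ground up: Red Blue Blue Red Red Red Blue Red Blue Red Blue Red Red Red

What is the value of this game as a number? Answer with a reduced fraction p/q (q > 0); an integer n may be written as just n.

1 of 14 · R · max L −∞ · min R 0 gives -1
2 of 14 · RB · max L -1 · min R 0 gives -1/2
3 of 14 · RBB · max L -1/2 · min R 0 gives -1/4
4 of 14 · RBBR · max L -1/2 · min R -1/4 gives -3/8
5 of 14 · RBBRR · max L -1/2 · min R -3/8 gives -7/16
6 of 14 · RBBRRR · max L -1/2 · min R -7/16 gives -15/32
7 of 14 · RBBRRRB · max L -15/32 · min R -7/16 gives -29/64
8 of 14 · RBBRRRBR · max L -15/32 · min R -29/64 gives -59/128
9 of 14 · RBBRRRBRB · max L -59/128 · min R -29/64 gives -117/256
10 of 14 · RBBRRRBRBR · max L -59/128 · min R -117/256 gives -235/512
11 of 14 · RBBRRRBRBRB · max L -235/512 · min R -117/256 gives -469/1024
12 of 14 · RBBRRRBRBRBR · max L -235/512 · min R -469/1024 gives -939/2048
13 of 14 · RBBRRRBRBRBRR · max L -235/512 · min R -939/2048 gives -1879/4096
14 of 14 · RBBRRRBRBRBRRR · max L -235/512 · min R -1879/4096 gives -3759/8192

-3759/8192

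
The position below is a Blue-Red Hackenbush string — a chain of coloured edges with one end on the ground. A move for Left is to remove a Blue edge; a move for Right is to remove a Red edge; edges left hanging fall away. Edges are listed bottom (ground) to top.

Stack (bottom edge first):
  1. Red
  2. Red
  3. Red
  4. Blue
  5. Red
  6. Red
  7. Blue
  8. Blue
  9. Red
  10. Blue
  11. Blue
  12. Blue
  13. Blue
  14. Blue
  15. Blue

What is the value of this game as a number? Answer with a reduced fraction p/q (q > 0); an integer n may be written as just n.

-11393/4096

step 1: add Red to get R; options L={  } R={ 0 } — -1
step 2: add Red to get RR; options L={  } R={ -1, 0 } — -2
step 3: add Red to get RRR; options L={  } R={ -2, -1, 0 } — -3
step 4: add Blue to get RRRB; options L={ -3 } R={ -2, -1, 0 } — -5/2
step 5: add Red to get RRRBR; options L={ -3 } R={ -5/2, -2, -1, 0 } — -11/4
step 6: add Red to get RRRBRR; options L={ -3 } R={ -11/4, -5/2, -2, -1, 0 } — -23/8
step 7: add Blue to get RRRBRRB; options L={ -3, -23/8 } R={ -11/4, -5/2, -2, -1, 0 } — -45/16
step 8: add Blue to get RRRBRRBB; options L={ -3, -23/8, -45/16 } R={ -11/4, -5/2, -2, -1, 0 } — -89/32
step 9: add Red to get RRRBRRBBR; options L={ -3, -23/8, -45/16 } R={ -89/32, -11/4, -5/2, -2, -1, 0 } — -179/64
step 10: add Blue to get RRRBRRBBRB; options L={ -3, -23/8, -45/16, -179/64 } R={ -89/32, -11/4, -5/2, -2, -1, 0 } — -357/128
step 11: add Blue to get RRRBRRBBRBB; options L={ -3, -23/8, -45/16, -179/64, -357/128 } R={ -89/32, -11/4, -5/2, -2, -1, 0 } — -713/256
step 12: add Blue to get RRRBRRBBRBBB; options L={ -3, -23/8, -45/16, -179/64, -357/128, -713/256 } R={ -89/32, -11/4, -5/2, -2, -1, 0 } — -1425/512
step 13: add Blue to get RRRBRRBBRBBBB; options L={ -3, -23/8, -45/16, -179/64, -357/128, -713/256, -1425/512 } R={ -89/32, -11/4, -5/2, -2, -1, 0 } — -2849/1024
step 14: add Blue to get RRRBRRBBRBBBBB; options L={ -3, -23/8, -45/16, -179/64, -357/128, -713/256, -1425/512, -2849/1024 } R={ -89/32, -11/4, -5/2, -2, -1, 0 } — -5697/2048
step 15: add Blue to get RRRBRRBBRBBBBBB; options L={ -3, -23/8, -45/16, -179/64, -357/128, -713/256, -1425/512, -2849/1024, -5697/2048 } R={ -89/32, -11/4, -5/2, -2, -1, 0 } — -11393/4096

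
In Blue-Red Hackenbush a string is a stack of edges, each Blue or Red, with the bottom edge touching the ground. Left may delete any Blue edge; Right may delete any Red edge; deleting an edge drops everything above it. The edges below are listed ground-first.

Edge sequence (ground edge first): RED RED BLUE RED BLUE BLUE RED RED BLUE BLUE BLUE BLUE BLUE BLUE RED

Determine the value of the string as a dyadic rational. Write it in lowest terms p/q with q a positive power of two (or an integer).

-13059/8192

Build g(s[:k]) for k = 1..15, string s = RED RED BLUE RED BLUE BLUE RED RED BLUE BLUE BLUE BLUE BLUE BLUE RED.
g(R) = { (no moves) | 0 } = -1
g(RR) = { (no moves) | -1 0 } = -2
g(RRB) = { -2 | -1 0 } = -3/2
g(RRBR) = { -2 | -3/2 -1 0 } = -7/4
g(RRBRB) = { -2 -7/4 | -3/2 -1 0 } = -13/8
g(RRBRBB) = { -2 -7/4 -13/8 | -3/2 -1 0 } = -25/16
g(RRBRBBR) = { -2 -7/4 -13/8 | -25/16 -3/2 -1 0 } = -51/32
g(RRBRBBRR) = { -2 -7/4 -13/8 | -51/32 -25/16 -3/2 -1 0 } = -103/64
g(RRBRBBRRB) = { -2 -7/4 -13/8 -103/64 | -51/32 -25/16 -3/2 -1 0 } = -205/128
g(RRBRBBRRBB) = { -2 -7/4 -13/8 -103/64 -205/128 | -51/32 -25/16 -3/2 -1 0 } = -409/256
g(RRBRBBRRBBB) = { -2 -7/4 -13/8 -103/64 -205/128 -409/256 | -51/32 -25/16 -3/2 -1 0 } = -817/512
g(RRBRBBRRBBBB) = { -2 -7/4 -13/8 -103/64 -205/128 -409/256 -817/512 | -51/32 -25/16 -3/2 -1 0 } = -1633/1024
g(RRBRBBRRBBBBB) = { -2 -7/4 -13/8 -103/64 -205/128 -409/256 -817/512 -1633/1024 | -51/32 -25/16 -3/2 -1 0 } = -3265/2048
g(RRBRBBRRBBBBBB) = { -2 -7/4 -13/8 -103/64 -205/128 -409/256 -817/512 -1633/1024 -3265/2048 | -51/32 -25/16 -3/2 -1 0 } = -6529/4096
g(RRBRBBRRBBBBBBR) = { -2 -7/4 -13/8 -103/64 -205/128 -409/256 -817/512 -1633/1024 -3265/2048 | -6529/4096 -51/32 -25/16 -3/2 -1 0 } = -13059/8192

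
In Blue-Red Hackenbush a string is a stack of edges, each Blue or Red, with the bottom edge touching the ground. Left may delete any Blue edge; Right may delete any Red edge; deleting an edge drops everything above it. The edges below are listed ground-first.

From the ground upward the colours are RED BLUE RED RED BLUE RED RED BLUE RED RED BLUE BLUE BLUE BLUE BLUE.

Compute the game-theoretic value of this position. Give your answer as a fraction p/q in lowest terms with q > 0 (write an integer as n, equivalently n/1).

-14017/16384

edge 1 of 15 (RED): {  | 0 } → -1
edge 2 of 15 (BLUE): { -1 | 0 } → -1/2
edge 3 of 15 (RED): { -1 | -1/2, 0 } → -3/4
edge 4 of 15 (RED): { -1 | -3/4, -1/2, 0 } → -7/8
edge 5 of 15 (BLUE): { -1, -7/8 | -3/4, -1/2, 0 } → -13/16
edge 6 of 15 (RED): { -1, -7/8 | -13/16, -3/4, -1/2, 0 } → -27/32
edge 7 of 15 (RED): { -1, -7/8 | -27/32, -13/16, -3/4, -1/2, 0 } → -55/64
edge 8 of 15 (BLUE): { -1, -7/8, -55/64 | -27/32, -13/16, -3/4, -1/2, 0 } → -109/128
edge 9 of 15 (RED): { -1, -7/8, -55/64 | -109/128, -27/32, -13/16, -3/4, -1/2, 0 } → -219/256
edge 10 of 15 (RED): { -1, -7/8, -55/64 | -219/256, -109/128, -27/32, -13/16, -3/4, -1/2, 0 } → -439/512
edge 11 of 15 (BLUE): { -1, -7/8, -55/64, -439/512 | -219/256, -109/128, -27/32, -13/16, -3/4, -1/2, 0 } → -877/1024
edge 12 of 15 (BLUE): { -1, -7/8, -55/64, -439/512, -877/1024 | -219/256, -109/128, -27/32, -13/16, -3/4, -1/2, 0 } → -1753/2048
edge 13 of 15 (BLUE): { -1, -7/8, -55/64, -439/512, -877/1024, -1753/2048 | -219/256, -109/128, -27/32, -13/16, -3/4, -1/2, 0 } → -3505/4096
edge 14 of 15 (BLUE): { -1, -7/8, -55/64, -439/512, -877/1024, -1753/2048, -3505/4096 | -219/256, -109/128, -27/32, -13/16, -3/4, -1/2, 0 } → -7009/8192
edge 15 of 15 (BLUE): { -1, -7/8, -55/64, -439/512, -877/1024, -1753/2048, -3505/4096, -7009/8192 | -219/256, -109/128, -27/32, -13/16, -3/4, -1/2, 0 } → -14017/16384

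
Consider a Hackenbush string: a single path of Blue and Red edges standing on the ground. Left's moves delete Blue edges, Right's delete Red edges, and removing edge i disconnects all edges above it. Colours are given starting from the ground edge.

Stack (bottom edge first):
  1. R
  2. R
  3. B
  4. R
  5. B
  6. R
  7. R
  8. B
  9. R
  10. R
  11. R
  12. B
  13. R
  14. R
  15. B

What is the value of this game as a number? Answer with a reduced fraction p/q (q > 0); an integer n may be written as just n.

G_1 [R]  L=[(no moves)]  R=[0]  -> -1
G_2 [RR]  L=[(no moves)]  R=[-1,0]  -> -2
G_3 [RRB]  L=[-2]  R=[-1,0]  -> -3/2
G_4 [RRBR]  L=[-2]  R=[-3/2,-1,0]  -> -7/4
G_5 [RRBRB]  L=[-2,-7/4]  R=[-3/2,-1,0]  -> -13/8
G_6 [RRBRBR]  L=[-2,-7/4]  R=[-13/8,-3/2,-1,0]  -> -27/16
G_7 [RRBRBRR]  L=[-2,-7/4]  R=[-27/16,-13/8,-3/2,-1,0]  -> -55/32
G_8 [RRBRBRRB]  L=[-2,-7/4,-55/32]  R=[-27/16,-13/8,-3/2,-1,0]  -> -109/64
G_9 [RRBRBRRBR]  L=[-2,-7/4,-55/32]  R=[-109/64,-27/16,-13/8,-3/2,-1,0]  -> -219/128
G_10 [RRBRBRRBRR]  L=[-2,-7/4,-55/32]  R=[-219/128,-109/64,-27/16,-13/8,-3/2,-1,0]  -> -439/256
G_11 [RRBRBRRBRRR]  L=[-2,-7/4,-55/32]  R=[-439/256,-219/128,-109/64,-27/16,-13/8,-3/2,-1,0]  -> -879/512
G_12 [RRBRBRRBRRRB]  L=[-2,-7/4,-55/32,-879/512]  R=[-439/256,-219/128,-109/64,-27/16,-13/8,-3/2,-1,0]  -> -1757/1024
G_13 [RRBRBRRBRRRBR]  L=[-2,-7/4,-55/32,-879/512]  R=[-1757/1024,-439/256,-219/128,-109/64,-27/16,-13/8,-3/2,-1,0]  -> -3515/2048
G_14 [RRBRBRRBRRRBRR]  L=[-2,-7/4,-55/32,-879/512]  R=[-3515/2048,-1757/1024,-439/256,-219/128,-109/64,-27/16,-13/8,-3/2,-1,0]  -> -7031/4096
G_15 [RRBRBRRBRRRBRRB]  L=[-2,-7/4,-55/32,-879/512,-7031/4096]  R=[-3515/2048,-1757/1024,-439/256,-219/128,-109/64,-27/16,-13/8,-3/2,-1,0]  -> -14061/8192

-14061/8192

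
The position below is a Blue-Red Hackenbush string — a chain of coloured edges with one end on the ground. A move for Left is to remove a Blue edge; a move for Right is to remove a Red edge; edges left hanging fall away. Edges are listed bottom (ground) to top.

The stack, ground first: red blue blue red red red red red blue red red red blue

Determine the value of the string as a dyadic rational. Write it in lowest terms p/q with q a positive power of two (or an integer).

-2013/4096

1 of 13 · r · max L −∞ · min R 0 = -1
2 of 13 · rb · max L -1 · min R 0 = -1/2
3 of 13 · rbb · max L -1/2 · min R 0 = -1/4
4 of 13 · rbbr · max L -1/2 · min R -1/4 = -3/8
5 of 13 · rbbrr · max L -1/2 · min R -3/8 = -7/16
6 of 13 · rbbrrr · max L -1/2 · min R -7/16 = -15/32
7 of 13 · rbbrrrr · max L -1/2 · min R -15/32 = -31/64
8 of 13 · rbbrrrrr · max L -1/2 · min R -31/64 = -63/128
9 of 13 · rbbrrrrrb · max L -63/128 · min R -31/64 = -125/256
10 of 13 · rbbrrrrrbr · max L -63/128 · min R -125/256 = -251/512
11 of 13 · rbbrrrrrbrr · max L -63/128 · min R -251/512 = -503/1024
12 of 13 · rbbrrrrrbrrr · max L -63/128 · min R -503/1024 = -1007/2048
13 of 13 · rbbrrrrrbrrrb · max L -1007/2048 · min R -503/1024 = -2013/4096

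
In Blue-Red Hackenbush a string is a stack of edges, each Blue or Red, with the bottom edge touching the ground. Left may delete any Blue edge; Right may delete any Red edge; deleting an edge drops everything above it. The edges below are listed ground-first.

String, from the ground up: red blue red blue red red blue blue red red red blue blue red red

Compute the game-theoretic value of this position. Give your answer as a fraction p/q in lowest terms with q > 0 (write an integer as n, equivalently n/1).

Recurse on prefixes of the 15-edge string red blue red blue red red blue blue red red red blue blue red red:
r: Left { ∅ }, Right { 0 } → simplest -1
rb: Left { -1 }, Right { 0 } → simplest -1/2
rbr: Left { -1 }, Right { -1/2, 0 } → simplest -3/4
rbrb: Left { -1, -3/4 }, Right { -1/2, 0 } → simplest -5/8
rbrbr: Left { -1, -3/4 }, Right { -5/8, -1/2, 0 } → simplest -11/16
rbrbrr: Left { -1, -3/4 }, Right { -11/16, -5/8, -1/2, 0 } → simplest -23/32
rbrbrrb: Left { -1, -3/4, -23/32 }, Right { -11/16, -5/8, -1/2, 0 } → simplest -45/64
rbrbrrbb: Left { -1, -3/4, -23/32, -45/64 }, Right { -11/16, -5/8, -1/2, 0 } → simplest -89/128
rbrbrrbbr: Left { -1, -3/4, -23/32, -45/64 }, Right { -89/128, -11/16, -5/8, -1/2, 0 } → simplest -179/256
rbrbrrbbrr: Left { -1, -3/4, -23/32, -45/64 }, Right { -179/256, -89/128, -11/16, -5/8, -1/2, 0 } → simplest -359/512
rbrbrrbbrrr: Left { -1, -3/4, -23/32, -45/64 }, Right { -359/512, -179/256, -89/128, -11/16, -5/8, -1/2, 0 } → simplest -719/1024
rbrbrrbbrrrb: Left { -1, -3/4, -23/32, -45/64, -719/1024 }, Right { -359/512, -179/256, -89/128, -11/16, -5/8, -1/2, 0 } → simplest -1437/2048
rbrbrrbbrrrbb: Left { -1, -3/4, -23/32, -45/64, -719/1024, -1437/2048 }, Right { -359/512, -179/256, -89/128, -11/16, -5/8, -1/2, 0 } → simplest -2873/4096
rbrbrrbbrrrbbr: Left { -1, -3/4, -23/32, -45/64, -719/1024, -1437/2048 }, Right { -2873/4096, -359/512, -179/256, -89/128, -11/16, -5/8, -1/2, 0 } → simplest -5747/8192
rbrbrrbbrrrbbrr: Left { -1, -3/4, -23/32, -45/64, -719/1024, -1437/2048 }, Right { -5747/8192, -2873/4096, -359/512, -179/256, -89/128, -11/16, -5/8, -1/2, 0 } → simplest -11495/16384

-11495/16384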